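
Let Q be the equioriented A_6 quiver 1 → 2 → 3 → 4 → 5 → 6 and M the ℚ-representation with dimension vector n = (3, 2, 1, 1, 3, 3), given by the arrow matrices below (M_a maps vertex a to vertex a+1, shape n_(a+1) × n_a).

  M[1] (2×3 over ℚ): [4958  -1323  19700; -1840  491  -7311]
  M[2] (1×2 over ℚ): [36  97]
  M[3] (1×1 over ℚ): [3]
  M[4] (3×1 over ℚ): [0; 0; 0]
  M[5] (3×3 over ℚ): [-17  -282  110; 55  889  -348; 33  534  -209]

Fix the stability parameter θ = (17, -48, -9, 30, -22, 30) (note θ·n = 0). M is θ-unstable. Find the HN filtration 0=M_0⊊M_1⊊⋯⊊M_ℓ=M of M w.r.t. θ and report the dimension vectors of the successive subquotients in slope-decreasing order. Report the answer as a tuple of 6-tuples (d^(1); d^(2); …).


Barcode: M ≅ I[1,1], I[1,2], I[1,4], I[5,6]^3. HN layers by μ_θ (5 steps, strictly decreasing):
  μ^(1)=30; μ^(2)=17; μ^(3)=-9; μ^(4)=-31/2; μ^(5)=-22

((0, 0, 0, 1, 0, 3); (1, 0, 0, 0, 0, 0); (0, 0, 1, 0, 0, 0); (2, 2, 0, 0, 0, 0); (0, 0, 0, 0, 3, 0))


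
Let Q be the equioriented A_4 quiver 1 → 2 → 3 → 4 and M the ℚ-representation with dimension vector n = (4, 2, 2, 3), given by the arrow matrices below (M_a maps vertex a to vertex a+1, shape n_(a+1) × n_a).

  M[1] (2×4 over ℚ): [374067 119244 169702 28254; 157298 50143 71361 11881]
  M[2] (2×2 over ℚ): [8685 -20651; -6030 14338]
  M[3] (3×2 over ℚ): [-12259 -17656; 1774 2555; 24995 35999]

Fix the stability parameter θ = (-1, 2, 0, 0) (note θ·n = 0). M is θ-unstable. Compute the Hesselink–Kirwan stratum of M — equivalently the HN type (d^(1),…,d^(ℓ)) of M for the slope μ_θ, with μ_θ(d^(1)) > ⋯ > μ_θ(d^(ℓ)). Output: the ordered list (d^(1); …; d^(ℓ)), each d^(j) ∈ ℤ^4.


Interval decomposition of M: I[1,1]^2, I[1,2], I[1,4], I[3,4], I[4,4].
HN type (ℓ=4): μ^(1)=2; μ^(2)=2/3; μ^(3)=0; μ^(4)=-1

((0, 1, 0, 0); (0, 1, 1, 1); (0, 0, 1, 2); (4, 0, 0, 0))


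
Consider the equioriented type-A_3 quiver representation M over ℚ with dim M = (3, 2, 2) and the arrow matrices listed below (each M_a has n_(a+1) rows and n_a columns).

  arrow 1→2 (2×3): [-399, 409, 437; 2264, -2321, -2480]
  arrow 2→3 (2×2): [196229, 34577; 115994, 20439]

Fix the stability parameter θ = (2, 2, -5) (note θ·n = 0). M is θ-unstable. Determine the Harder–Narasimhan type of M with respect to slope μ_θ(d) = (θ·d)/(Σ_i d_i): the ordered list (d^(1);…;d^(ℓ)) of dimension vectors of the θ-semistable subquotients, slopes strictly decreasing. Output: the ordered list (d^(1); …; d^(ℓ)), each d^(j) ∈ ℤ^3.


Interval decomposition of M: I[1,1], I[1,3]^2.
HN type (ℓ=2): μ^(1)=2; μ^(2)=-1/3

((1, 0, 0); (2, 2, 2))


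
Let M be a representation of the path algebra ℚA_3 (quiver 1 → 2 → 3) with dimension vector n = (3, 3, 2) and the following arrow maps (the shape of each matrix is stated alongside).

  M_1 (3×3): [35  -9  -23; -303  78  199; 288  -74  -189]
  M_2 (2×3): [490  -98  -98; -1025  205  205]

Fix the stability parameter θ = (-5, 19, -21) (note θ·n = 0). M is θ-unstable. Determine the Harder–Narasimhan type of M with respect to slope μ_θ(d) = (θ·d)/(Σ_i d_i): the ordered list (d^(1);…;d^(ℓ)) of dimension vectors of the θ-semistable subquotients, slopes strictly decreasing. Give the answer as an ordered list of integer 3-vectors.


Via rank(M_{q-1}∘⋯∘M_p): M ≅ I[1,2]^2, I[1,3], I[3,3].
μ_θ-semistable layers: μ^(1)=19; μ^(2)=-1; μ^(3)=-5; μ^(4)=-21

((0, 2, 0); (0, 1, 1); (3, 0, 0); (0, 0, 1))


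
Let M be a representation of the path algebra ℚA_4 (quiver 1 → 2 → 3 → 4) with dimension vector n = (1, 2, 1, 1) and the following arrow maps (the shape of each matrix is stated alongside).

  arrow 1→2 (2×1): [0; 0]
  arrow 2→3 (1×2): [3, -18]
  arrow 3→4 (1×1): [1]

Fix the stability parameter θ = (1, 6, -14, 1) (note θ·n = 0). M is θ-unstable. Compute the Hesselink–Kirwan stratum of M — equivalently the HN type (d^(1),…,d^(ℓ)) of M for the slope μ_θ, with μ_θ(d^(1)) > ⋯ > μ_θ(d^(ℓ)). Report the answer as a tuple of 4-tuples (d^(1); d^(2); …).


Barcode: M ≅ I[1,1], I[2,2], I[2,4]. HN layers by μ_θ (3 steps, strictly decreasing):
  μ^(1)=6; μ^(2)=1; μ^(3)=-4

((0, 1, 0, 0); (1, 0, 0, 1); (0, 1, 1, 0))


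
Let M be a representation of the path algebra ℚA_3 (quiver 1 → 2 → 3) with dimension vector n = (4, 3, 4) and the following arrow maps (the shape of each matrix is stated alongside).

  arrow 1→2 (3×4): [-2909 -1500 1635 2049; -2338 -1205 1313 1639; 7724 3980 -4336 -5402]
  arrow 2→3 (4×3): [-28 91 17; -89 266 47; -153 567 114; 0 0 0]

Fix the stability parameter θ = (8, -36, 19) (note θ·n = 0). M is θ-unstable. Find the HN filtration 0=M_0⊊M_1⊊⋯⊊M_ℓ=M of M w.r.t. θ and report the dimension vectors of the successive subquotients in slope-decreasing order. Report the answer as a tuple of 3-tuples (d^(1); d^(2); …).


Interval decomposition of M: I[1,1], I[1,2], I[1,3]^2, I[3,3]^2.
HN type (ℓ=3): μ^(1)=19; μ^(2)=8; μ^(3)=-14

((0, 0, 4); (1, 0, 0); (3, 3, 0))


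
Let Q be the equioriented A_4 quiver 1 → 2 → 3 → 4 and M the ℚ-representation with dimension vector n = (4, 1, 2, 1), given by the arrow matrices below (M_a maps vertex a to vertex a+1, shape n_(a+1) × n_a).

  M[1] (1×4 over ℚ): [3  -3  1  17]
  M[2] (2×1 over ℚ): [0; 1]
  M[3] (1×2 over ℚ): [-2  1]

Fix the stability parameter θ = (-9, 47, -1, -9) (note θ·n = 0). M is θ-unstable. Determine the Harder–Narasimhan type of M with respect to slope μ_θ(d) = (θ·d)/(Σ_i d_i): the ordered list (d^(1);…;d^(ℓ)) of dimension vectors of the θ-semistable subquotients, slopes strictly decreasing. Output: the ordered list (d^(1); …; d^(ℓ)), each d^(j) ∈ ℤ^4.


Via rank(M_{q-1}∘⋯∘M_p): M ≅ I[1,1]^3, I[1,4], I[3,3].
μ_θ-semistable layers: μ^(1)=37/3; μ^(2)=-1; μ^(3)=-9

((0, 1, 1, 1); (0, 0, 1, 0); (4, 0, 0, 0))


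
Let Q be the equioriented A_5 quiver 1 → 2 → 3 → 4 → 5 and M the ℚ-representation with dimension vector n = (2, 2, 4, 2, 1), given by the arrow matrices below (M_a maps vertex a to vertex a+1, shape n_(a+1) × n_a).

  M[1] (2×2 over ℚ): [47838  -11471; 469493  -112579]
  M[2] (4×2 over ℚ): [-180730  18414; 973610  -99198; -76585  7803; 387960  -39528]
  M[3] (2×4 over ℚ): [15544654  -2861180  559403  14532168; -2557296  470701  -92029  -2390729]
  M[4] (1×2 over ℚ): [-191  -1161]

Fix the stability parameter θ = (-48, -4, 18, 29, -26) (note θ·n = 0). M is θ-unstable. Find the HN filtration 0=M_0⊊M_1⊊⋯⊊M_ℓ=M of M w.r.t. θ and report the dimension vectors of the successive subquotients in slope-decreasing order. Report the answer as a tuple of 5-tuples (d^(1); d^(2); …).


Interval decomposition of M: I[1,2], I[1,5], I[3,3]^2, I[3,4].
HN type (ℓ=5): μ^(1)=29; μ^(2)=18; μ^(3)=7; μ^(4)=-4; μ^(5)=-48

((0, 0, 0, 1, 0); (0, 0, 3, 0, 0); (0, 0, 1, 1, 1); (0, 2, 0, 0, 0); (2, 0, 0, 0, 0))


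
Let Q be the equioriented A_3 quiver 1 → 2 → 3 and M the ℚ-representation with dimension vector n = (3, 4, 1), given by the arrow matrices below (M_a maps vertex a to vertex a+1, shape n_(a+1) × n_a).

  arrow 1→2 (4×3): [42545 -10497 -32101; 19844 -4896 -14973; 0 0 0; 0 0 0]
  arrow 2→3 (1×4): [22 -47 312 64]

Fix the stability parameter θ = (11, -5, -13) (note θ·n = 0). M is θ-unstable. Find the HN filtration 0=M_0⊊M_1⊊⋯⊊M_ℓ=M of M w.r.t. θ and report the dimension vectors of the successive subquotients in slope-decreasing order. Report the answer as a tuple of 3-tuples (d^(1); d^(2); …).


Barcode: M ≅ I[1,1], I[1,2], I[1,3], I[2,2]^2. HN layers by μ_θ (4 steps, strictly decreasing):
  μ^(1)=11; μ^(2)=3; μ^(3)=-7/3; μ^(4)=-5

((1, 0, 0); (1, 1, 0); (1, 1, 1); (0, 2, 0))


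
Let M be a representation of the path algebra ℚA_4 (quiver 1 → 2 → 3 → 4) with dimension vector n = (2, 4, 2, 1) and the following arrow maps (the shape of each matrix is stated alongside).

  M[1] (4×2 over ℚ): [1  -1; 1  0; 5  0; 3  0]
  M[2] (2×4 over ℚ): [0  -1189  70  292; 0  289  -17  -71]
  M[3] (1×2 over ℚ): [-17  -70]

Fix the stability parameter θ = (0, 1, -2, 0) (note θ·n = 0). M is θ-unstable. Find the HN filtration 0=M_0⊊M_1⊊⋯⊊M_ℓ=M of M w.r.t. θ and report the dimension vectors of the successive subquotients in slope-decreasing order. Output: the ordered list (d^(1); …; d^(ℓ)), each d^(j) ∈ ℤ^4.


Barcode: M ≅ I[1,2], I[1,4], I[2,2], I[2,3]. HN layers by μ_θ (4 steps, strictly decreasing):
  μ^(1)=1; μ^(2)=0; μ^(3)=-1/3; μ^(4)=-1/2

((0, 2, 0, 0); (1, 0, 0, 1); (1, 1, 1, 0); (0, 1, 1, 0))


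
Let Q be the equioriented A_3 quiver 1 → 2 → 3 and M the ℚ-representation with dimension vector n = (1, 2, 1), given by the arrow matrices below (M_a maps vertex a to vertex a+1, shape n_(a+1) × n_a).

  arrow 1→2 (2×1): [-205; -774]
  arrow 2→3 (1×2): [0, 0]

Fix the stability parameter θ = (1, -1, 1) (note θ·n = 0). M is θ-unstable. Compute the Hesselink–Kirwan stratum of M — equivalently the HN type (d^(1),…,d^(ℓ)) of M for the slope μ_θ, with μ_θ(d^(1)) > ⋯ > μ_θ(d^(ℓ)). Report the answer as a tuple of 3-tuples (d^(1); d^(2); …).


Via rank(M_{q-1}∘⋯∘M_p): M ≅ I[1,2], I[2,2], I[3,3].
μ_θ-semistable layers: μ^(1)=1; μ^(2)=0; μ^(3)=-1

((0, 0, 1); (1, 1, 0); (0, 1, 0))


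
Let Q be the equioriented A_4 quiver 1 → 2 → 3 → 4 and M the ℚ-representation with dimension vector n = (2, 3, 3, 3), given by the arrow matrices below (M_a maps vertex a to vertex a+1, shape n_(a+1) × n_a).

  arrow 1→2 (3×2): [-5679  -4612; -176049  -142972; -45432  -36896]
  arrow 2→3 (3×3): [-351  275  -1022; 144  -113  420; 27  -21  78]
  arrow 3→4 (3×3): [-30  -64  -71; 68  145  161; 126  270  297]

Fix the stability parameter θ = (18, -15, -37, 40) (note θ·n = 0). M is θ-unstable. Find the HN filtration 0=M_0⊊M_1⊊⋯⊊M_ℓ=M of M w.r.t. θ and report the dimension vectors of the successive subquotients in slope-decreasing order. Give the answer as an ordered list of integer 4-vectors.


Interval decomposition of M: I[1,1], I[1,4], I[2,2], I[2,4], I[3,3], I[4,4].
HN type (ℓ=6): μ^(1)=40; μ^(2)=18; μ^(3)=-34/3; μ^(4)=-15; μ^(5)=-26; μ^(6)=-37

((0, 0, 0, 3); (1, 0, 0, 0); (1, 1, 1, 0); (0, 1, 0, 0); (0, 1, 1, 0); (0, 0, 1, 0))


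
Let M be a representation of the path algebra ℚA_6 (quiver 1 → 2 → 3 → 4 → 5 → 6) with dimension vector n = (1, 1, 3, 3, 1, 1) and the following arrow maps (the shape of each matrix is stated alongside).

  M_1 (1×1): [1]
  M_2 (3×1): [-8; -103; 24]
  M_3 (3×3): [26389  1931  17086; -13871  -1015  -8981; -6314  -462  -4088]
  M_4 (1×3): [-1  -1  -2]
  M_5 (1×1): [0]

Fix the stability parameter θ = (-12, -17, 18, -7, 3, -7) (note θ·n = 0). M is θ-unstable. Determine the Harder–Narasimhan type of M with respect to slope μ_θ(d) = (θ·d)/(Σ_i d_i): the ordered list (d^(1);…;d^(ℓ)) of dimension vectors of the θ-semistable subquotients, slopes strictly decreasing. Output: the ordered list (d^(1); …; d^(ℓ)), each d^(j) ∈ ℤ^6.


Barcode: M ≅ I[1,4], I[3,3], I[3,5], I[4,4], I[6,6]. HN layers by μ_θ (5 steps, strictly decreasing):
  μ^(1)=18; μ^(2)=11/2; μ^(3)=14/3; μ^(4)=-7; μ^(5)=-29/2

((0, 0, 1, 0, 0, 0); (0, 0, 1, 1, 0, 0); (0, 0, 1, 1, 1, 0); (0, 0, 0, 1, 0, 1); (1, 1, 0, 0, 0, 0))


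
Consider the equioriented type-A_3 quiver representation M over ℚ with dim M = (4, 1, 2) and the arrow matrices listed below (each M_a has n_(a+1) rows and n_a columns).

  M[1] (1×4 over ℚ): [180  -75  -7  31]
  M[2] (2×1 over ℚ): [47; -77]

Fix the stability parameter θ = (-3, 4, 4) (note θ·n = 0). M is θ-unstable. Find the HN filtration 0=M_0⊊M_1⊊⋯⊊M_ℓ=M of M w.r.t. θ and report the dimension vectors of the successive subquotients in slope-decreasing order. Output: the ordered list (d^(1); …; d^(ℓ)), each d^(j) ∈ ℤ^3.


Interval decomposition of M: I[1,1]^3, I[1,3], I[3,3].
HN type (ℓ=2): μ^(1)=4; μ^(2)=-3

((0, 1, 2); (4, 0, 0))


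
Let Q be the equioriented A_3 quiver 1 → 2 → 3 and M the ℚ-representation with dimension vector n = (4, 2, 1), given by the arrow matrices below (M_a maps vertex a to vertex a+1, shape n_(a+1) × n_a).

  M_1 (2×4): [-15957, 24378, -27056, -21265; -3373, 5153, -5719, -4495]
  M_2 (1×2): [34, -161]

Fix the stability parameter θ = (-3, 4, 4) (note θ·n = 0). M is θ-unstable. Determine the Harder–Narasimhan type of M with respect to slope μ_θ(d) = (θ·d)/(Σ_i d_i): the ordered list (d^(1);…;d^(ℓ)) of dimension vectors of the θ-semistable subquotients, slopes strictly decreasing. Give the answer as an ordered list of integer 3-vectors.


Interval decomposition of M: I[1,1]^2, I[1,2], I[1,3].
HN type (ℓ=2): μ^(1)=4; μ^(2)=-3

((0, 2, 1); (4, 0, 0))


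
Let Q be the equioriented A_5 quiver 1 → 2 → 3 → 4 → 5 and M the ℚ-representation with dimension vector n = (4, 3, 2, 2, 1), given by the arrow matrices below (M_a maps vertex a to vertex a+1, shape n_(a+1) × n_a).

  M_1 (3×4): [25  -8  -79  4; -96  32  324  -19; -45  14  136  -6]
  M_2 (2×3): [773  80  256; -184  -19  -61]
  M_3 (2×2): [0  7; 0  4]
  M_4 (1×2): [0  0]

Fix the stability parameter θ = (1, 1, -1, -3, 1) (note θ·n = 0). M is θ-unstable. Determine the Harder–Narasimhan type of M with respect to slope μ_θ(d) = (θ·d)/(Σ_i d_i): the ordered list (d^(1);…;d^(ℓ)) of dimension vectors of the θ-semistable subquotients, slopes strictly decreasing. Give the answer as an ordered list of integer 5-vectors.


Via rank(M_{q-1}∘⋯∘M_p): M ≅ I[1,1], I[1,2], I[1,3], I[1,4], I[4,4], I[5,5].
μ_θ-semistable layers: μ^(1)=1; μ^(2)=1/3; μ^(3)=-1/2; μ^(4)=-3

((2, 1, 0, 0, 1); (1, 1, 1, 0, 0); (1, 1, 1, 1, 0); (0, 0, 0, 1, 0))


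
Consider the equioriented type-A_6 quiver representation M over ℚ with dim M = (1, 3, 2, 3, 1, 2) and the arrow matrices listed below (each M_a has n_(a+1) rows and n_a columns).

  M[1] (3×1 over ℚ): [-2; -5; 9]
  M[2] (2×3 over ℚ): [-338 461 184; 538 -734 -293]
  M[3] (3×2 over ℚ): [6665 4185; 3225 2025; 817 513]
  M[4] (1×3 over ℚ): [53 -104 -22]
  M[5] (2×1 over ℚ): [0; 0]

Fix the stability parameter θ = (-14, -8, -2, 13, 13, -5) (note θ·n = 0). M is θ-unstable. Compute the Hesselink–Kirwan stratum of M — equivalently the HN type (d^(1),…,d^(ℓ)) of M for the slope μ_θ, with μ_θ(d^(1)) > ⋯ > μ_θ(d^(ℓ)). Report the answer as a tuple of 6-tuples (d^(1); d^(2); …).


Barcode: M ≅ I[1,3], I[2,2], I[2,5], I[4,4]^2, I[6,6]^2. HN layers by μ_θ (5 steps, strictly decreasing):
  μ^(1)=13; μ^(2)=-2; μ^(3)=-5; μ^(4)=-8; μ^(5)=-14

((0, 0, 0, 3, 1, 0); (0, 0, 2, 0, 0, 0); (0, 0, 0, 0, 0, 2); (0, 3, 0, 0, 0, 0); (1, 0, 0, 0, 0, 0))


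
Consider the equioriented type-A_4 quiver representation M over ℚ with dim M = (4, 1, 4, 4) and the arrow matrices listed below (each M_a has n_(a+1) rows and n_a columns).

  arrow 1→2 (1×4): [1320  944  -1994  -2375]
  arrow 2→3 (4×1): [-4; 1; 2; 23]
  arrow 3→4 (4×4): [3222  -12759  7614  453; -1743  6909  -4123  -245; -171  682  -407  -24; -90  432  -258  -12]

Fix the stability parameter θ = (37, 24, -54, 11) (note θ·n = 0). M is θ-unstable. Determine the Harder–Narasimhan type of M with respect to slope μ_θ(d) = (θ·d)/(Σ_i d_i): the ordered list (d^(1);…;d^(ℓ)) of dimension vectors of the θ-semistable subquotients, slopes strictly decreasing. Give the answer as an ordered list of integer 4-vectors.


Barcode: M ≅ I[1,1]^3, I[1,3], I[3,3], I[3,4]^2, I[4,4]^2. HN layers by μ_θ (4 steps, strictly decreasing):
  μ^(1)=37; μ^(2)=11; μ^(3)=7/3; μ^(4)=-54

((3, 0, 0, 0); (0, 0, 0, 4); (1, 1, 1, 0); (0, 0, 3, 0))


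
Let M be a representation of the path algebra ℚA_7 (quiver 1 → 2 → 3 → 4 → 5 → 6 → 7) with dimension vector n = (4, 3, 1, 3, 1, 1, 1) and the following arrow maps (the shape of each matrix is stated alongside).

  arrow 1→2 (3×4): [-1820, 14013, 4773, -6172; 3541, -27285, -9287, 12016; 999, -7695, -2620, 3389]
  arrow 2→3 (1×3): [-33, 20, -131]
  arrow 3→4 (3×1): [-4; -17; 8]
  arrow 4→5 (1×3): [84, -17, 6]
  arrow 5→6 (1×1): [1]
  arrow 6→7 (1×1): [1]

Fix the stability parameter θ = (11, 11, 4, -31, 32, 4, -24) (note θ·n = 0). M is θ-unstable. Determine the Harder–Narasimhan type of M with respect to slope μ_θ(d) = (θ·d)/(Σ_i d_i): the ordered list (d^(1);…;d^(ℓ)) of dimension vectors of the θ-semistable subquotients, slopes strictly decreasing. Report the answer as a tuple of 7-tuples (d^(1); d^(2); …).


Interval decomposition of M: I[1,1], I[1,2]^2, I[1,7], I[4,4]^2.
HN type (ℓ=4): μ^(1)=11; μ^(2)=4; μ^(3)=-5/4; μ^(4)=-31

((3, 2, 0, 0, 0, 0, 0); (0, 0, 0, 0, 1, 1, 1); (1, 1, 1, 1, 0, 0, 0); (0, 0, 0, 2, 0, 0, 0))


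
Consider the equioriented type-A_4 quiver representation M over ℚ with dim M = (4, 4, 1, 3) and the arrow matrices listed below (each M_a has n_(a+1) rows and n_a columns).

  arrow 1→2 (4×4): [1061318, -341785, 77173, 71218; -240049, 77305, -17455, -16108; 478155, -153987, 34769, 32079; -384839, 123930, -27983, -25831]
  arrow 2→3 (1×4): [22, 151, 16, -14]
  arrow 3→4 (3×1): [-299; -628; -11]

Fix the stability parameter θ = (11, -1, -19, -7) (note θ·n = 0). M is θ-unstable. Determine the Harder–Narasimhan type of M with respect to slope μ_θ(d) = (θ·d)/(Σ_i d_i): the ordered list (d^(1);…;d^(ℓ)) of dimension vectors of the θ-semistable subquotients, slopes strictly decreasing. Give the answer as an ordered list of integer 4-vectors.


Via rank(M_{q-1}∘⋯∘M_p): M ≅ I[1,2]^3, I[1,4], I[4,4]^2.
μ_θ-semistable layers: μ^(1)=5; μ^(2)=-4; μ^(3)=-7

((3, 3, 0, 0); (1, 1, 1, 1); (0, 0, 0, 2))


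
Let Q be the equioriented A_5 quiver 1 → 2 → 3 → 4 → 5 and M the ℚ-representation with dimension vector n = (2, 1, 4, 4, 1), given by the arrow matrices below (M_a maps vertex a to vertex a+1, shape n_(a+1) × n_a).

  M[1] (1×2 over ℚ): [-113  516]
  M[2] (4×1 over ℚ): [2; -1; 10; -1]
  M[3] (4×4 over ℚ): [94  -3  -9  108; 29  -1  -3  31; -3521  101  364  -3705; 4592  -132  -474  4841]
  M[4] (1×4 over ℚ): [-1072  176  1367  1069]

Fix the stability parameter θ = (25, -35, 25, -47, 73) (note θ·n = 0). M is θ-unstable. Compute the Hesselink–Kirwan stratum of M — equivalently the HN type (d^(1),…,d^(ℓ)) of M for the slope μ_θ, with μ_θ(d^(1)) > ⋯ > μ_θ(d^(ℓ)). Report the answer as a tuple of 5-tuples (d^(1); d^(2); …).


Via rank(M_{q-1}∘⋯∘M_p): M ≅ I[1,1], I[1,5], I[3,4]^3.
μ_θ-semistable layers: μ^(1)=73; μ^(2)=25; μ^(3)=-8; μ^(4)=-11

((0, 0, 0, 0, 1); (1, 0, 0, 0, 0); (1, 1, 1, 1, 0); (0, 0, 3, 3, 0))


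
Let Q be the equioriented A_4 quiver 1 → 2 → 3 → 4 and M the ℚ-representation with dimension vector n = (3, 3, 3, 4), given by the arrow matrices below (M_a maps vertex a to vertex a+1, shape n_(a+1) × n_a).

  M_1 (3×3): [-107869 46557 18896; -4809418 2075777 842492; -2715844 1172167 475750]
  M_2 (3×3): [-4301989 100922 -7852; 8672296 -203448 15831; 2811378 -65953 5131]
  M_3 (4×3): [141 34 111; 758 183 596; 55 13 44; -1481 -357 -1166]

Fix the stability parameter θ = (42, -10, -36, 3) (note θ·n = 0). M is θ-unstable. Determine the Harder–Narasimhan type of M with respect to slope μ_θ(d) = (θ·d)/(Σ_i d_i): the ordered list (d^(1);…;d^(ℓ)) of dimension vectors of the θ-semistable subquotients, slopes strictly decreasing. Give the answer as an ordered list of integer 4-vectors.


Barcode: M ≅ I[1,4]^3, I[4,4]. HN layers by μ_θ (2 steps, strictly decreasing):
  μ^(1)=3; μ^(2)=-4/3

((0, 0, 0, 4); (3, 3, 3, 0))


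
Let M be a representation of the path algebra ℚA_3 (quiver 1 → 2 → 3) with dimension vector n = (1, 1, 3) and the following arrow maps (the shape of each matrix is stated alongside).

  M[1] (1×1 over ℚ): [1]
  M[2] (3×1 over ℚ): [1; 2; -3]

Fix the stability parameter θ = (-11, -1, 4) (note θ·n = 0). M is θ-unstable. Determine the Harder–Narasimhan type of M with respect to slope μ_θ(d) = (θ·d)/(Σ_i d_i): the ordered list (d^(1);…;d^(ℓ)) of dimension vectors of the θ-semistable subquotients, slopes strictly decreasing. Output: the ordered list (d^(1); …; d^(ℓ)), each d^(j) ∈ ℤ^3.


Barcode: M ≅ I[1,3], I[3,3]^2. HN layers by μ_θ (3 steps, strictly decreasing):
  μ^(1)=4; μ^(2)=-1; μ^(3)=-11

((0, 0, 3); (0, 1, 0); (1, 0, 0))


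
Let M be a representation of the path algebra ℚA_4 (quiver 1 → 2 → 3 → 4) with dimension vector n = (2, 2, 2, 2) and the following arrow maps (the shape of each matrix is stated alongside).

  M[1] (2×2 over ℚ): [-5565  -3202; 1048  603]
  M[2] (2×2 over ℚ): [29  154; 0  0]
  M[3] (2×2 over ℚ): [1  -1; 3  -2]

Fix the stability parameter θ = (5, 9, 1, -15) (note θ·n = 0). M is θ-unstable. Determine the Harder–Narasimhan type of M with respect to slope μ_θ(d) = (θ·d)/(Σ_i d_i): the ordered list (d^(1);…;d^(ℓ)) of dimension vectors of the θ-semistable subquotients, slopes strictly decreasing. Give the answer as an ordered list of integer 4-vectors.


Interval decomposition of M: I[1,2], I[1,4], I[3,4].
HN type (ℓ=4): μ^(1)=9; μ^(2)=5; μ^(3)=0; μ^(4)=-7

((0, 1, 0, 0); (1, 0, 0, 0); (1, 1, 1, 1); (0, 0, 1, 1))


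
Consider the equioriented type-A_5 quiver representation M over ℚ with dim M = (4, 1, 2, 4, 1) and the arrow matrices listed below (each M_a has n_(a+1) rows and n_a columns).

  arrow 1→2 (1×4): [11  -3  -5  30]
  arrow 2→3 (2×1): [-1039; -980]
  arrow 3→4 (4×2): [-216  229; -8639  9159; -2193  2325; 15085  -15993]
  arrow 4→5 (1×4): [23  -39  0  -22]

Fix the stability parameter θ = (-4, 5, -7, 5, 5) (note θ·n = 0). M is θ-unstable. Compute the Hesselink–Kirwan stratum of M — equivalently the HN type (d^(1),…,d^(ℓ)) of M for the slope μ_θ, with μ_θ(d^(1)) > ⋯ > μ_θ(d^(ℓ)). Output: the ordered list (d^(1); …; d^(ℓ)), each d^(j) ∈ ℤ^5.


Barcode: M ≅ I[1,1]^3, I[1,5], I[3,4], I[4,4]^2. HN layers by μ_θ (4 steps, strictly decreasing):
  μ^(1)=5; μ^(2)=-1; μ^(3)=-4; μ^(4)=-7

((0, 0, 0, 4, 1); (0, 1, 1, 0, 0); (4, 0, 0, 0, 0); (0, 0, 1, 0, 0))


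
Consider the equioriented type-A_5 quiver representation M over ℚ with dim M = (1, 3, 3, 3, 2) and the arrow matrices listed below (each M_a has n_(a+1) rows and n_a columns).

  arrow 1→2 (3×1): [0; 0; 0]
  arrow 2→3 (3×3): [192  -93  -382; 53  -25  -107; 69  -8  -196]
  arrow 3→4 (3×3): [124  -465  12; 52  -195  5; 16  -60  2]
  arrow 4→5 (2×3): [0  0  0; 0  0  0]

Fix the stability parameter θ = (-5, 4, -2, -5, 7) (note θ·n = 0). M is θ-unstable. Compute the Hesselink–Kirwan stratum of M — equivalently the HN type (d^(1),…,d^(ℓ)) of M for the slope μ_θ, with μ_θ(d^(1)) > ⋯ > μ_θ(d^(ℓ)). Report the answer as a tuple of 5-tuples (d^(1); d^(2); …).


Via rank(M_{q-1}∘⋯∘M_p): M ≅ I[1,1], I[2,3], I[2,4]^2, I[4,4], I[5,5]^2.
μ_θ-semistable layers: μ^(1)=7; μ^(2)=1; μ^(3)=-1; μ^(4)=-5

((0, 0, 0, 0, 2); (0, 1, 1, 0, 0); (0, 2, 2, 2, 0); (1, 0, 0, 1, 0))


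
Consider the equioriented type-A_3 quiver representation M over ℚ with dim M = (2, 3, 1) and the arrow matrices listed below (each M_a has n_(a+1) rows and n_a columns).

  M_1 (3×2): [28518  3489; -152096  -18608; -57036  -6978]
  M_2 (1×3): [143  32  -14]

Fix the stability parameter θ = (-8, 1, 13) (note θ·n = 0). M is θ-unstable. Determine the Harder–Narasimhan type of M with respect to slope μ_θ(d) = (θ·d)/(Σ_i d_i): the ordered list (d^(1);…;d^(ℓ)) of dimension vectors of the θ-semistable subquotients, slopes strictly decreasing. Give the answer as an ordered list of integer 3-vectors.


Interval decomposition of M: I[1,1], I[1,3], I[2,2]^2.
HN type (ℓ=3): μ^(1)=13; μ^(2)=1; μ^(3)=-8

((0, 0, 1); (0, 3, 0); (2, 0, 0))


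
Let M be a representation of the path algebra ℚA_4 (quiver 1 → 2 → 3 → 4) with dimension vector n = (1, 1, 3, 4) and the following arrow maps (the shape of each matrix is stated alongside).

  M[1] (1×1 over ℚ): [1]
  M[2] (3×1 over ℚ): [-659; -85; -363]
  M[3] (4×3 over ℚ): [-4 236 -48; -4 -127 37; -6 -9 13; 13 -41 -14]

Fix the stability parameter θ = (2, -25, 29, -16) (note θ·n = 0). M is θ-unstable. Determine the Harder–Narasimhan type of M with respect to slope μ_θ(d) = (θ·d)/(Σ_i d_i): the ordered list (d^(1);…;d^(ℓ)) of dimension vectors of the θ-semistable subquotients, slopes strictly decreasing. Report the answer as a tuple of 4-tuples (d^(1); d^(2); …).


Barcode: M ≅ I[1,3], I[3,4]^2, I[4,4]^2. HN layers by μ_θ (4 steps, strictly decreasing):
  μ^(1)=29; μ^(2)=13/2; μ^(3)=-23/2; μ^(4)=-16

((0, 0, 1, 0); (0, 0, 2, 2); (1, 1, 0, 0); (0, 0, 0, 2))


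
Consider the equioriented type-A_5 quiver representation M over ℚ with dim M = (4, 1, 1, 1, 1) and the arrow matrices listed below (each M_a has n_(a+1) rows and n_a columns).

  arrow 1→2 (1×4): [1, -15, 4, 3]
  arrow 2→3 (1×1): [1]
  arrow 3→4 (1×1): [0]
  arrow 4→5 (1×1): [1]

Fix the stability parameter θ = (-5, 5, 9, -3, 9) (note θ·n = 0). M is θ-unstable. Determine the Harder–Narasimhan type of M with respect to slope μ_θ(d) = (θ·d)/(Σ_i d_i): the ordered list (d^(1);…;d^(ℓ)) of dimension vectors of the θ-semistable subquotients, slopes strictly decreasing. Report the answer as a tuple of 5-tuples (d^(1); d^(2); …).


Interval decomposition of M: I[1,1]^3, I[1,3], I[4,5].
HN type (ℓ=4): μ^(1)=9; μ^(2)=5; μ^(3)=-3; μ^(4)=-5

((0, 0, 1, 0, 1); (0, 1, 0, 0, 0); (0, 0, 0, 1, 0); (4, 0, 0, 0, 0))


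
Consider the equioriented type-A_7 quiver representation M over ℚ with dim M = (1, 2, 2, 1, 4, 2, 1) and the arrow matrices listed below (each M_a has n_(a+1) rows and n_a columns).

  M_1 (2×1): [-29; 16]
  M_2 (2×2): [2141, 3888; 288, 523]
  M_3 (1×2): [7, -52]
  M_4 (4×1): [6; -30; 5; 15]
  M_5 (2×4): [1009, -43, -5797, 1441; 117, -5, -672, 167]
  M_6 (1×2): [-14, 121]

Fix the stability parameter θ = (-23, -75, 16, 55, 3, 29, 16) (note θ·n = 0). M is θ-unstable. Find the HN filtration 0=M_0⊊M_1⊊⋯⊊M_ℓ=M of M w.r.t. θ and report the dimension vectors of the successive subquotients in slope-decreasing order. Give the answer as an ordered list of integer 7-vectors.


Interval decomposition of M: I[1,7], I[2,3], I[5,5]^2, I[5,6].
HN type (ℓ=6): μ^(1)=29; μ^(2)=103/4; μ^(3)=16; μ^(4)=3; μ^(5)=-49; μ^(6)=-75

((0, 0, 0, 0, 0, 1, 0); (0, 0, 0, 1, 1, 1, 1); (0, 0, 2, 0, 0, 0, 0); (0, 0, 0, 0, 3, 0, 0); (1, 1, 0, 0, 0, 0, 0); (0, 1, 0, 0, 0, 0, 0))


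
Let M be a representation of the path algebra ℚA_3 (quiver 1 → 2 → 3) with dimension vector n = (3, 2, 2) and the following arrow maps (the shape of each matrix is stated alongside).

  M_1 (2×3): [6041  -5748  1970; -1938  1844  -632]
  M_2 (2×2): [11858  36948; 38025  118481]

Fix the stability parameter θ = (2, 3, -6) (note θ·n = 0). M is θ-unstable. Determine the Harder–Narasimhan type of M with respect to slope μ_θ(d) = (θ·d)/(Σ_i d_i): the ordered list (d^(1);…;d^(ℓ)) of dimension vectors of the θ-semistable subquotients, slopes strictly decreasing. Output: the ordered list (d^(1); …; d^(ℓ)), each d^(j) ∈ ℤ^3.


Barcode: M ≅ I[1,1], I[1,3]^2. HN layers by μ_θ (2 steps, strictly decreasing):
  μ^(1)=2; μ^(2)=-1/3

((1, 0, 0); (2, 2, 2))


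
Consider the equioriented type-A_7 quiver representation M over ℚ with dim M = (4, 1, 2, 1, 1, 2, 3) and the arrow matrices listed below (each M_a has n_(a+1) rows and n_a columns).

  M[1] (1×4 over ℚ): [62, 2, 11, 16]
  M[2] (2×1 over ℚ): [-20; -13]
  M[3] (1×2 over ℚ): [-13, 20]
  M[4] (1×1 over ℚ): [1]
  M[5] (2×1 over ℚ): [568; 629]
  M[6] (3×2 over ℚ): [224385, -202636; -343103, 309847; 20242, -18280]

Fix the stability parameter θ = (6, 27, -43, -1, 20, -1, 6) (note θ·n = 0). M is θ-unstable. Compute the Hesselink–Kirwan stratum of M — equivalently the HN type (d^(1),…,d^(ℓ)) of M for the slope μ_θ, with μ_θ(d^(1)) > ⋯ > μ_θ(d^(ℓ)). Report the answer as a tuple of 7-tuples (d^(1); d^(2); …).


Via rank(M_{q-1}∘⋯∘M_p): M ≅ I[1,1]^3, I[1,3], I[3,7], I[6,7], I[7,7].
μ_θ-semistable layers: μ^(1)=25/3; μ^(2)=6; μ^(3)=-1; μ^(4)=-10/3; μ^(5)=-43

((0, 0, 0, 0, 1, 1, 1); (3, 0, 0, 0, 0, 0, 2); (0, 0, 0, 1, 0, 1, 0); (1, 1, 1, 0, 0, 0, 0); (0, 0, 1, 0, 0, 0, 0))


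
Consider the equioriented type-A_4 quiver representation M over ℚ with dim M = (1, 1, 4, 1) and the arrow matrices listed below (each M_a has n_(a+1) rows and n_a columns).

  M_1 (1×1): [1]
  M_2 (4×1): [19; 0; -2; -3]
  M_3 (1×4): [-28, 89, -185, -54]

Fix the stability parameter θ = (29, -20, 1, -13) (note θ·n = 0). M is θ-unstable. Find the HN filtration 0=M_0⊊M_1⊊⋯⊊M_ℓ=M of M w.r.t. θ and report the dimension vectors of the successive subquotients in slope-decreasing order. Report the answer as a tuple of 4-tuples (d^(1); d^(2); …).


Interval decomposition of M: I[1,3], I[3,3]^2, I[3,4].
HN type (ℓ=3): μ^(1)=10/3; μ^(2)=1; μ^(3)=-6

((1, 1, 1, 0); (0, 0, 2, 0); (0, 0, 1, 1))


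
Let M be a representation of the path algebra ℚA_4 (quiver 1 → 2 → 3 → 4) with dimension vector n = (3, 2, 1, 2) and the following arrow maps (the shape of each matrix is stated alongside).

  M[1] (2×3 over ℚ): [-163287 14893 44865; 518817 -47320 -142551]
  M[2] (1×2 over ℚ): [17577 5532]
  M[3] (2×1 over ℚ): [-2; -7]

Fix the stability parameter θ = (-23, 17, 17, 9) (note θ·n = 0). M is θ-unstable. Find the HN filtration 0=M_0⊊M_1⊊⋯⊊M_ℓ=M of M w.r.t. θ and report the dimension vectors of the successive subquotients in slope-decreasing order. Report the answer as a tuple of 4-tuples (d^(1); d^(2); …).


Barcode: M ≅ I[1,1], I[1,2], I[1,4], I[4,4]. HN layers by μ_θ (4 steps, strictly decreasing):
  μ^(1)=17; μ^(2)=43/3; μ^(3)=9; μ^(4)=-23

((0, 1, 0, 0); (0, 1, 1, 1); (0, 0, 0, 1); (3, 0, 0, 0))


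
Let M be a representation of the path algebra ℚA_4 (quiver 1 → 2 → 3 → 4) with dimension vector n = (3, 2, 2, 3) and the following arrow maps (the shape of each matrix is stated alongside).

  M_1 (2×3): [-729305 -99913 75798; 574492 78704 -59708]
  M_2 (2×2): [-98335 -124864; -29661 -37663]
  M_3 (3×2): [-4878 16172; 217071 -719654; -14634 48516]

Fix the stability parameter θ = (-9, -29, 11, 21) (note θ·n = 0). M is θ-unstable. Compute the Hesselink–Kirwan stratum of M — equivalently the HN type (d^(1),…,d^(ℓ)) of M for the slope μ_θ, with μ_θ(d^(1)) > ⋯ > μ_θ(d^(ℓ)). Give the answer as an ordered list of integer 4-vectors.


Via rank(M_{q-1}∘⋯∘M_p): M ≅ I[1,1], I[1,3], I[1,4], I[4,4]^2.
μ_θ-semistable layers: μ^(1)=21; μ^(2)=11; μ^(3)=-9; μ^(4)=-19

((0, 0, 0, 3); (0, 0, 2, 0); (1, 0, 0, 0); (2, 2, 0, 0))


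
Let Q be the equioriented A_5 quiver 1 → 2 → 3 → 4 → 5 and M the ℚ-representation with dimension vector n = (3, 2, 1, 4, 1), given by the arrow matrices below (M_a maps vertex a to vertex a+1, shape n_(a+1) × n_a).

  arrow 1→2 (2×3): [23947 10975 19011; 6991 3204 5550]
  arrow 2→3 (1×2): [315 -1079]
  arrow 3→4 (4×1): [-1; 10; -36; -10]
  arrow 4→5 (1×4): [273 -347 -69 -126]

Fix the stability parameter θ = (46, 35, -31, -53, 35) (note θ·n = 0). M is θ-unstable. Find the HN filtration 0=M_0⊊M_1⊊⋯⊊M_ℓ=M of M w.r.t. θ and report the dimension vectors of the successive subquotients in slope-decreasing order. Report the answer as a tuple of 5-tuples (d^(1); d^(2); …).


Barcode: M ≅ I[1,1], I[1,2], I[1,5], I[4,4]^3. HN layers by μ_θ (5 steps, strictly decreasing):
  μ^(1)=46; μ^(2)=81/2; μ^(3)=35; μ^(4)=-3/4; μ^(5)=-53

((1, 0, 0, 0, 0); (1, 1, 0, 0, 0); (0, 0, 0, 0, 1); (1, 1, 1, 1, 0); (0, 0, 0, 3, 0))


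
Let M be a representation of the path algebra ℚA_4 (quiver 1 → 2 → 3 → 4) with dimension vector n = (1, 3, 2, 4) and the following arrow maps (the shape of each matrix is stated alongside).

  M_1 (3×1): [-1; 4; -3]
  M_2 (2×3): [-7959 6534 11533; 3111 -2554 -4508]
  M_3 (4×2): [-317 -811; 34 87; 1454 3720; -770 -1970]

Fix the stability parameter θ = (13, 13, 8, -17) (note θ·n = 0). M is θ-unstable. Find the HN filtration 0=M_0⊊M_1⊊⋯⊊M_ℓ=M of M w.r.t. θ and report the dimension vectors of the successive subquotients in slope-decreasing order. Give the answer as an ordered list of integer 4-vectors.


Via rank(M_{q-1}∘⋯∘M_p): M ≅ I[1,4], I[2,2], I[2,4], I[4,4]^2.
μ_θ-semistable layers: μ^(1)=13; μ^(2)=17/4; μ^(3)=4/3; μ^(4)=-17

((0, 1, 0, 0); (1, 1, 1, 1); (0, 1, 1, 1); (0, 0, 0, 2))


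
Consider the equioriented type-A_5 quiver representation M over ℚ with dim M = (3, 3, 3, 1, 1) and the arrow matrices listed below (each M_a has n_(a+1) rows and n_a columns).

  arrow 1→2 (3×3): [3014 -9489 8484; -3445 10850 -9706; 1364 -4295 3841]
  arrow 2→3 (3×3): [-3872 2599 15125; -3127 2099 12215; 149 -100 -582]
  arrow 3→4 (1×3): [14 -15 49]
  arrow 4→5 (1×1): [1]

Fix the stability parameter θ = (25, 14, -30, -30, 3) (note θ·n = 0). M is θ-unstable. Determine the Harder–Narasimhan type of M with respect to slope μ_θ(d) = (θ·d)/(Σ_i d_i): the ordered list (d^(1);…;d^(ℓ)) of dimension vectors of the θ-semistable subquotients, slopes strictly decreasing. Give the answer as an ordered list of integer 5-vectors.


Barcode: M ≅ I[1,2], I[1,3], I[1,5], I[3,3]. HN layers by μ_θ (4 steps, strictly decreasing):
  μ^(1)=39/2; μ^(2)=3; μ^(3)=-21/4; μ^(4)=-30

((1, 1, 0, 0, 0); (1, 1, 1, 0, 1); (1, 1, 1, 1, 0); (0, 0, 1, 0, 0))


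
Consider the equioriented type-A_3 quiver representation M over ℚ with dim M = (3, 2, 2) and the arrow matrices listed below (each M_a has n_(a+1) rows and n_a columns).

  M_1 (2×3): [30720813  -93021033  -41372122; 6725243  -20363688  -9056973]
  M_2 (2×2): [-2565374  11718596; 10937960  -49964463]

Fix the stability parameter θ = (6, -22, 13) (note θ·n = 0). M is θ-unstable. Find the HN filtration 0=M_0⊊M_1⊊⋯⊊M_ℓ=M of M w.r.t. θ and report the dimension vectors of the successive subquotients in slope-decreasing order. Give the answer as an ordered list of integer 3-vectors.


Interval decomposition of M: I[1,1], I[1,3]^2.
HN type (ℓ=3): μ^(1)=13; μ^(2)=6; μ^(3)=-8

((0, 0, 2); (1, 0, 0); (2, 2, 0))


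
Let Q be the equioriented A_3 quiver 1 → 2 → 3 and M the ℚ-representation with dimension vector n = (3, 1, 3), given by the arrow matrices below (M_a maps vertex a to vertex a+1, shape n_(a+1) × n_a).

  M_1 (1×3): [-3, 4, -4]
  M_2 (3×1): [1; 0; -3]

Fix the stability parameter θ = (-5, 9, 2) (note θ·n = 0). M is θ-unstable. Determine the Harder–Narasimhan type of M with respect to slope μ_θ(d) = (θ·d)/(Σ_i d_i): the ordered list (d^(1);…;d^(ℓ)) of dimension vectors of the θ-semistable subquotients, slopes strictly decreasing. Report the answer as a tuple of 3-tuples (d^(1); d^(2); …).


Via rank(M_{q-1}∘⋯∘M_p): M ≅ I[1,1]^2, I[1,3], I[3,3]^2.
μ_θ-semistable layers: μ^(1)=11/2; μ^(2)=2; μ^(3)=-5

((0, 1, 1); (0, 0, 2); (3, 0, 0))


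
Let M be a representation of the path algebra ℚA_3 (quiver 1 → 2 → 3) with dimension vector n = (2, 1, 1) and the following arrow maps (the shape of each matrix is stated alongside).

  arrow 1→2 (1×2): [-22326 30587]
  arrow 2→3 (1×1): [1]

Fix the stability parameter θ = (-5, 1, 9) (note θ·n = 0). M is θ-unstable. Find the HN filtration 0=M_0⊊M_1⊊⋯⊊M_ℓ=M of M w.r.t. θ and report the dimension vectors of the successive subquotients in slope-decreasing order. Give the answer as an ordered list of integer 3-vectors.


Via rank(M_{q-1}∘⋯∘M_p): M ≅ I[1,1], I[1,3].
μ_θ-semistable layers: μ^(1)=9; μ^(2)=1; μ^(3)=-5

((0, 0, 1); (0, 1, 0); (2, 0, 0))


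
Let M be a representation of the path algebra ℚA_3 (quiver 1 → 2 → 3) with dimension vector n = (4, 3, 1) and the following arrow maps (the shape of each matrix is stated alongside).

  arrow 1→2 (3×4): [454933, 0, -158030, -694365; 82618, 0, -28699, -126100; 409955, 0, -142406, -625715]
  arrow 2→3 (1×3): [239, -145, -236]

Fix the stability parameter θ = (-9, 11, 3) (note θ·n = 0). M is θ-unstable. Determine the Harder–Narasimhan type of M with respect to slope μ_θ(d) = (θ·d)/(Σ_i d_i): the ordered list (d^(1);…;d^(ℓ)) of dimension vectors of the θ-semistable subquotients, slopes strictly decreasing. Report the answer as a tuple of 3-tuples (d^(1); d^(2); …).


Interval decomposition of M: I[1,1]^2, I[1,2], I[1,3], I[2,2].
HN type (ℓ=3): μ^(1)=11; μ^(2)=7; μ^(3)=-9

((0, 2, 0); (0, 1, 1); (4, 0, 0))


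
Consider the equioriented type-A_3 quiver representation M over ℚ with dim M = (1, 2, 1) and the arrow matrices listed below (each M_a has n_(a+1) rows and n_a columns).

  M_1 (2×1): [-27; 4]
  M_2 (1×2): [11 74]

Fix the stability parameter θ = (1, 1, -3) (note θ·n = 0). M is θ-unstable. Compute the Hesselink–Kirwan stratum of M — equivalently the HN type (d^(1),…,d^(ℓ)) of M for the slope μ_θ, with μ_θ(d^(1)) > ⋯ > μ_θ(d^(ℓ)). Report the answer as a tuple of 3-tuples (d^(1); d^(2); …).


Via rank(M_{q-1}∘⋯∘M_p): M ≅ I[1,3], I[2,2].
μ_θ-semistable layers: μ^(1)=1; μ^(2)=-1/3

((0, 1, 0); (1, 1, 1))


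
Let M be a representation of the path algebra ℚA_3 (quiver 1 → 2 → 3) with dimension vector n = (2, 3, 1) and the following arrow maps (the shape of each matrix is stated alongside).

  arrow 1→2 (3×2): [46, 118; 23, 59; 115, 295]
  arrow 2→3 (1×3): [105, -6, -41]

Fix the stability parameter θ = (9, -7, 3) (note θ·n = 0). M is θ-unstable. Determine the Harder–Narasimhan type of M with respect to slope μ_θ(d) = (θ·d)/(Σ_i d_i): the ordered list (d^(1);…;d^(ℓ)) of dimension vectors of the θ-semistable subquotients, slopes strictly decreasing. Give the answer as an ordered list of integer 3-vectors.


Via rank(M_{q-1}∘⋯∘M_p): M ≅ I[1,1], I[1,3], I[2,2]^2.
μ_θ-semistable layers: μ^(1)=9; μ^(2)=3; μ^(3)=1; μ^(4)=-7

((1, 0, 0); (0, 0, 1); (1, 1, 0); (0, 2, 0))


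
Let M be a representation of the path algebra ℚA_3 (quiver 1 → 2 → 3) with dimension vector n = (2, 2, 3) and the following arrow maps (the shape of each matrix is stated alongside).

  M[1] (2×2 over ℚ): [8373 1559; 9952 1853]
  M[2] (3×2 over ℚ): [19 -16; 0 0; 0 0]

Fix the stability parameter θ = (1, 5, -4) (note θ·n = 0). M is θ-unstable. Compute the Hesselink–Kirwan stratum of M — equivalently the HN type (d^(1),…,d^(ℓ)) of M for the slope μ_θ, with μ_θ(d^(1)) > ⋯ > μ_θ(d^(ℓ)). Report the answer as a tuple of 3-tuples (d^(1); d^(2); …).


Barcode: M ≅ I[1,2], I[1,3], I[3,3]^2. HN layers by μ_θ (4 steps, strictly decreasing):
  μ^(1)=5; μ^(2)=1; μ^(3)=2/3; μ^(4)=-4

((0, 1, 0); (1, 0, 0); (1, 1, 1); (0, 0, 2))


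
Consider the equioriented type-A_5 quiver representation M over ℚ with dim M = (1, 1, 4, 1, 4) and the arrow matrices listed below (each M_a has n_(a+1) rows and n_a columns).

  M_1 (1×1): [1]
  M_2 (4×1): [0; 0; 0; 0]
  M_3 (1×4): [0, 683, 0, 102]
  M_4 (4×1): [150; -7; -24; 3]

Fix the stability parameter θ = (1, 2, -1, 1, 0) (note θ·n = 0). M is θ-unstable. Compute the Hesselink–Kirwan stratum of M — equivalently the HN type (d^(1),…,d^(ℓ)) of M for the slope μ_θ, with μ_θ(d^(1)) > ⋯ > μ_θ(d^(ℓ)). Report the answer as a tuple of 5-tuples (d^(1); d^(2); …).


Barcode: M ≅ I[1,2], I[3,3]^3, I[3,5], I[5,5]^3. HN layers by μ_θ (5 steps, strictly decreasing):
  μ^(1)=2; μ^(2)=1; μ^(3)=1/2; μ^(4)=0; μ^(5)=-1

((0, 1, 0, 0, 0); (1, 0, 0, 0, 0); (0, 0, 0, 1, 1); (0, 0, 0, 0, 3); (0, 0, 4, 0, 0))


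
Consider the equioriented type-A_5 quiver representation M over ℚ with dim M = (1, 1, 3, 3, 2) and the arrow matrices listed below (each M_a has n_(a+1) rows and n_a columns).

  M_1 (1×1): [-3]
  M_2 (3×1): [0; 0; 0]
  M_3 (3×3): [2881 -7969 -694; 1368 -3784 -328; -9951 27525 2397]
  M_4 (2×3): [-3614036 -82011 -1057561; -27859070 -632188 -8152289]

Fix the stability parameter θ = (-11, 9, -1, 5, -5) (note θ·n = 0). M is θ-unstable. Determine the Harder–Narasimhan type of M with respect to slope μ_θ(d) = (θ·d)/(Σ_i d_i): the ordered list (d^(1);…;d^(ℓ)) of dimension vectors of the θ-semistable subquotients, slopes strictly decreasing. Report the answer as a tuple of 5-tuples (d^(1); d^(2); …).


Interval decomposition of M: I[1,2], I[3,3], I[3,5]^2, I[4,4].
HN type (ℓ=5): μ^(1)=9; μ^(2)=5; μ^(3)=0; μ^(4)=-1; μ^(5)=-11

((0, 1, 0, 0, 0); (0, 0, 0, 1, 0); (0, 0, 0, 2, 2); (0, 0, 3, 0, 0); (1, 0, 0, 0, 0))
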